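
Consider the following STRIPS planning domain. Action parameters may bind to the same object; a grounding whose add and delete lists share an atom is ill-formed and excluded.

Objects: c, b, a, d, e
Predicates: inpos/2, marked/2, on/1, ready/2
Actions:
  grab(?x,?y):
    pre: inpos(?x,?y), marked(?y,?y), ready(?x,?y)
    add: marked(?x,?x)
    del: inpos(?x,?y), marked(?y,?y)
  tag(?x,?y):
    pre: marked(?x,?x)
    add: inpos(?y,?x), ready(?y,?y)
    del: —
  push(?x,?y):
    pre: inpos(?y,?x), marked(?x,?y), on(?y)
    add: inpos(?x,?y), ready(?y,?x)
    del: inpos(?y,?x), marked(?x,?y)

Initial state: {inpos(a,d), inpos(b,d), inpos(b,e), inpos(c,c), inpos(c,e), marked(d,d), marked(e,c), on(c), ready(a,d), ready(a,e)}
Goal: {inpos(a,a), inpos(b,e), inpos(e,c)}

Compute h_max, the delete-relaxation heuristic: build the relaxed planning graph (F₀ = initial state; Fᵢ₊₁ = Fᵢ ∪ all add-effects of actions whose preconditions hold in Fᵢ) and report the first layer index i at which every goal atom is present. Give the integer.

2

F0 = init (10 atoms)
F1 = F0 ∪ {inpos(c,d), inpos(d,d), inpos(e,c), inpos(e,d), marked(a,a), ready(a,a), ready(b,b), ready(c,c), ready(c,e), ready(d,d), ready(e,e)}  (21 atoms)
F2 = F1 ∪ {inpos(a,a), inpos(b,a), inpos(c,a), inpos(d,a), inpos(e,a)}  (26 atoms)
goal ⊆ F2  ⇒  h_max = 2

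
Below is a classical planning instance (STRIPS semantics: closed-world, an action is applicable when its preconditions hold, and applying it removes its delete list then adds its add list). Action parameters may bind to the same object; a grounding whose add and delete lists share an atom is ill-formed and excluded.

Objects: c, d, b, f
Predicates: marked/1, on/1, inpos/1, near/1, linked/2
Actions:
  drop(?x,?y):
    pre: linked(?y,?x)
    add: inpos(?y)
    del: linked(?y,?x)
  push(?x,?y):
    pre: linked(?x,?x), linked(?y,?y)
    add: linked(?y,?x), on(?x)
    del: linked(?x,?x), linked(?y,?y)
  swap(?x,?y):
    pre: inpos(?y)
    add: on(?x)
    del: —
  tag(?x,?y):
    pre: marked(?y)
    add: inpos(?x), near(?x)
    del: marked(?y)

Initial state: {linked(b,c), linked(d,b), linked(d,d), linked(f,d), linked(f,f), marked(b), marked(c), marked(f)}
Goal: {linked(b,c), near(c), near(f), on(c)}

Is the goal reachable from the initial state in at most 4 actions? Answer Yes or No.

Yes

1. tag(c,c)  →  {inpos(c), linked(b,c), linked(d,b), linked(d,d), linked(f,d), linked(f,f), marked(b), marked(f), near(c)}
2. swap(c,c)  →  {inpos(c), linked(b,c), linked(d,b), linked(d,d), linked(f,d), linked(f,f), marked(b), marked(f), near(c), on(c)}
3. tag(f,b)  →  {inpos(c), inpos(f), linked(b,c), linked(d,b), linked(d,d), linked(f,d), linked(f,f), marked(f), near(c), near(f), on(c)}
optimal plan length = 3; 3 ≤ 4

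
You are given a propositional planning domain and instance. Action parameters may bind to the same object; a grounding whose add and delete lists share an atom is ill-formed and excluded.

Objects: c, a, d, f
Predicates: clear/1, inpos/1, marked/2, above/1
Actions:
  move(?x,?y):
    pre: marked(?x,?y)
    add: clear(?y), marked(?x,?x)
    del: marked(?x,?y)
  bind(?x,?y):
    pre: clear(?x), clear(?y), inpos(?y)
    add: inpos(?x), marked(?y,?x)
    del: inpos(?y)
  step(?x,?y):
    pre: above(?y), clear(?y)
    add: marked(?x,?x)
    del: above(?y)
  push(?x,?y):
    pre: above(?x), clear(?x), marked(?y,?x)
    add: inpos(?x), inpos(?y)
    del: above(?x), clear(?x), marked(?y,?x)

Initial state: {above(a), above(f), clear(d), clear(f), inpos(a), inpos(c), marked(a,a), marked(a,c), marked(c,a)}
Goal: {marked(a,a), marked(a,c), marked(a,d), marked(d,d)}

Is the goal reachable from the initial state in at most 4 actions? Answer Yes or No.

Yes

1. move(c,a)  →  {above(a), above(f), clear(a), clear(d), clear(f), inpos(a), inpos(c), marked(a,a), marked(a,c), marked(c,c)}
2. bind(d,a)  →  {above(a), above(f), clear(a), clear(d), clear(f), inpos(c), inpos(d), marked(a,a), marked(a,c), marked(a,d), marked(c,c)}
3. step(d,a)  →  {above(f), clear(a), clear(d), clear(f), inpos(c), inpos(d), marked(a,a), marked(a,c), marked(a,d), marked(c,c), marked(d,d)}
optimal plan length = 3; 3 ≤ 4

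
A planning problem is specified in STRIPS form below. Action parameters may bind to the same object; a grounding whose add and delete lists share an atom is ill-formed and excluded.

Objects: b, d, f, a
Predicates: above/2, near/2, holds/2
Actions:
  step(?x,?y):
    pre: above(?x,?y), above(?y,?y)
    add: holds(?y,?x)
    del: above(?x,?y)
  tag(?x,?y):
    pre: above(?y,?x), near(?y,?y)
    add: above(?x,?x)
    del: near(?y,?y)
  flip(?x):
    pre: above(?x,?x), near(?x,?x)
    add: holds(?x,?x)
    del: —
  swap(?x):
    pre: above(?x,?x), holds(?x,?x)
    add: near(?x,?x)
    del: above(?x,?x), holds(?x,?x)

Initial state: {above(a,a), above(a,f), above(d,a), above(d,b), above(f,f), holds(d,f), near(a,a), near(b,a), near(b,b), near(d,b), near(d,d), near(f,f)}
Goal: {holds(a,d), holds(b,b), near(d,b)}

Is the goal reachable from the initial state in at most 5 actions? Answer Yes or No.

Yes

1. step(d,a)  →  {above(a,a), above(a,f), above(d,b), above(f,f), holds(a,d), holds(d,f), near(a,a), near(b,a), near(b,b), near(d,b), near(d,d), near(f,f)}
2. tag(b,d)  →  {above(a,a), above(a,f), above(b,b), above(d,b), above(f,f), holds(a,d), holds(d,f), near(a,a), near(b,a), near(b,b), near(d,b), near(f,f)}
3. step(b,b)  →  {above(a,a), above(a,f), above(d,b), above(f,f), holds(a,d), holds(b,b), holds(d,f), near(a,a), near(b,a), near(b,b), near(d,b), near(f,f)}
optimal plan length = 3; 3 ≤ 5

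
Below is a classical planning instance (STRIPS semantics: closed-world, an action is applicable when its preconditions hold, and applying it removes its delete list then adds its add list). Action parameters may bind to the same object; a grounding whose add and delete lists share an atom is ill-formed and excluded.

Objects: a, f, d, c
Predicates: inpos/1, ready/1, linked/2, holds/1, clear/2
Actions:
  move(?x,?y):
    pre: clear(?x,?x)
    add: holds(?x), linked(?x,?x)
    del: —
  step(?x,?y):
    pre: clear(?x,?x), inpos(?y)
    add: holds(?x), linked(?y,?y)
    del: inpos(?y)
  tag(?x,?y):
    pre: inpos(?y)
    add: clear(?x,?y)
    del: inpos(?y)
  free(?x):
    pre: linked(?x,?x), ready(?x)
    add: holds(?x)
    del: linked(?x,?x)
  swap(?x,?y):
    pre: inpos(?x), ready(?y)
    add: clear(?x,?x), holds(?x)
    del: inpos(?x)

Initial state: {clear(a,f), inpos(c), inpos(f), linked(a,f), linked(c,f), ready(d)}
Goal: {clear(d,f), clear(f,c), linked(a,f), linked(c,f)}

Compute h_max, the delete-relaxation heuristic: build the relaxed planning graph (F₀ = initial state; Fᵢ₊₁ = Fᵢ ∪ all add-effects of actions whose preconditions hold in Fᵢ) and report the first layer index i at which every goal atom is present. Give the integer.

1

F0 = init (6 atoms)
F1 = F0 ∪ {clear(a,c), clear(c,c), clear(c,f), clear(d,c), clear(d,f), clear(f,c), clear(f,f), holds(c), holds(f)}  (15 atoms)
goal ⊆ F1  ⇒  h_max = 1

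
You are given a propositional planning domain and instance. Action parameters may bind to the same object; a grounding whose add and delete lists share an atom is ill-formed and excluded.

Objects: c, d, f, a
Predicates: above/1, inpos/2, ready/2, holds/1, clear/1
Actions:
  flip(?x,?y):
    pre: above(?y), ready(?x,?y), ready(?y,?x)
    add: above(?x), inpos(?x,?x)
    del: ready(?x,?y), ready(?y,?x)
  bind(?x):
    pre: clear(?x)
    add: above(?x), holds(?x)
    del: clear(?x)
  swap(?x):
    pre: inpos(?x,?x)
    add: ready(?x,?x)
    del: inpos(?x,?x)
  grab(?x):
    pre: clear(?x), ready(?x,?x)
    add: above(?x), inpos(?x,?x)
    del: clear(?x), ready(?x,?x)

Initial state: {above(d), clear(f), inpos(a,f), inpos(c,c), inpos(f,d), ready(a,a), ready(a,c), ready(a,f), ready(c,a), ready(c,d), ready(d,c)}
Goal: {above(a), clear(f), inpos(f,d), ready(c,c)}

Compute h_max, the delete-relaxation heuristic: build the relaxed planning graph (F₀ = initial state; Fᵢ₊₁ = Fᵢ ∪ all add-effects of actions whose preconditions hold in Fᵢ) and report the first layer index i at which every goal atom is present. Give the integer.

2

F0 = init (11 atoms)
F1 = F0 ∪ {above(c), above(f), holds(f), ready(c,c)}  (15 atoms)
F2 = F1 ∪ {above(a), inpos(a,a), inpos(d,d)}  (18 atoms)
goal ⊆ F2  ⇒  h_max = 2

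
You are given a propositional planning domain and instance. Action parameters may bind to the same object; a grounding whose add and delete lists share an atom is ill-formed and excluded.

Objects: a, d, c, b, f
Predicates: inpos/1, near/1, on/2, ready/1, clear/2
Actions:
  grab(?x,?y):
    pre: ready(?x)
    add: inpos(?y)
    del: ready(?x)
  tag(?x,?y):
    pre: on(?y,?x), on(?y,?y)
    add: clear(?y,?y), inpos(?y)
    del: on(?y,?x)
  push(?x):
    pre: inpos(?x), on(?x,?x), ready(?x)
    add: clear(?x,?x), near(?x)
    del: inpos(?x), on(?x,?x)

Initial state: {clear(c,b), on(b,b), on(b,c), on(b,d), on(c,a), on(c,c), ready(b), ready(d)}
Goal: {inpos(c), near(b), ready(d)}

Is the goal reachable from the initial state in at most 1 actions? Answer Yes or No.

No

1. tag(a,c)  →  {clear(c,b), clear(c,c), inpos(c), on(b,b), on(b,c), on(b,d), on(c,c), ready(b), ready(d)}
2. tag(d,b)  →  {clear(b,b), clear(c,b), clear(c,c), inpos(b), inpos(c), on(b,b), on(b,c), on(c,c), ready(b), ready(d)}
3. push(b)  →  {clear(b,b), clear(c,b), clear(c,c), inpos(c), near(b), on(b,c), on(c,c), ready(b), ready(d)}
optimal plan length = 3; 3 > 1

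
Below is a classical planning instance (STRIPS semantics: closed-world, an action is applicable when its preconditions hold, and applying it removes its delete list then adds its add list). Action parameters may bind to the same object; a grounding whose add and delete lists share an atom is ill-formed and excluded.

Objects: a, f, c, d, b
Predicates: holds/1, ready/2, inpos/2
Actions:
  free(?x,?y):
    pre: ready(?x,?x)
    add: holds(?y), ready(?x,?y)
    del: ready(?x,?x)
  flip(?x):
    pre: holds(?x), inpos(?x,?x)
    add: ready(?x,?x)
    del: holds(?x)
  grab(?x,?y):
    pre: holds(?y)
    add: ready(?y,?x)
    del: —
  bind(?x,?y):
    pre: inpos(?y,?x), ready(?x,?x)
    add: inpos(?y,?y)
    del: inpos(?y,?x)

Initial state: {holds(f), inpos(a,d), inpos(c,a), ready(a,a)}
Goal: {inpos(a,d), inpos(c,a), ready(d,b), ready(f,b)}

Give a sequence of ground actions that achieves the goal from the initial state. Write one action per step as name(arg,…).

free(a,d); grab(b,f); grab(b,d)

1. free(a,d)  →  {holds(d), holds(f), inpos(a,d), inpos(c,a), ready(a,d)}
2. grab(b,f)  →  {holds(d), holds(f), inpos(a,d), inpos(c,a), ready(a,d), ready(f,b)}
3. grab(b,d)  →  {holds(d), holds(f), inpos(a,d), inpos(c,a), ready(a,d), ready(d,b), ready(f,b)}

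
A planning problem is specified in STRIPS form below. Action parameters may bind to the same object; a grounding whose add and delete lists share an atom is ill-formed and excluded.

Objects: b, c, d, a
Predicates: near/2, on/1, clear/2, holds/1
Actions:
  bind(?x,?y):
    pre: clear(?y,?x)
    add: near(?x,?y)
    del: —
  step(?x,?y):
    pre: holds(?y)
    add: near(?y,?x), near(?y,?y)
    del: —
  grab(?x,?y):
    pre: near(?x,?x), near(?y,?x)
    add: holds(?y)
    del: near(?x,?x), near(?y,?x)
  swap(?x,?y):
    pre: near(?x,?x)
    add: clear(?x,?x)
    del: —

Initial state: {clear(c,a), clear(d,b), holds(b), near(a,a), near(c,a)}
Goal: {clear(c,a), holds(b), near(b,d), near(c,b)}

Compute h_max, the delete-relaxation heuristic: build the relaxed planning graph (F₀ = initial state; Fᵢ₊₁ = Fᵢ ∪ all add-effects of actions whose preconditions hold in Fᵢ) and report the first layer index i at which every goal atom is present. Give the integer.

2

F0 = init (5 atoms)
F1 = F0 ∪ {clear(a,a), holds(a), holds(c), near(a,c), near(b,a), near(b,b), near(b,c), near(b,d)}  (13 atoms)
F2 = F1 ∪ {clear(b,b), near(a,b), near(a,d), near(c,b), near(c,c), near(c,d)}  (19 atoms)
goal ⊆ F2  ⇒  h_max = 2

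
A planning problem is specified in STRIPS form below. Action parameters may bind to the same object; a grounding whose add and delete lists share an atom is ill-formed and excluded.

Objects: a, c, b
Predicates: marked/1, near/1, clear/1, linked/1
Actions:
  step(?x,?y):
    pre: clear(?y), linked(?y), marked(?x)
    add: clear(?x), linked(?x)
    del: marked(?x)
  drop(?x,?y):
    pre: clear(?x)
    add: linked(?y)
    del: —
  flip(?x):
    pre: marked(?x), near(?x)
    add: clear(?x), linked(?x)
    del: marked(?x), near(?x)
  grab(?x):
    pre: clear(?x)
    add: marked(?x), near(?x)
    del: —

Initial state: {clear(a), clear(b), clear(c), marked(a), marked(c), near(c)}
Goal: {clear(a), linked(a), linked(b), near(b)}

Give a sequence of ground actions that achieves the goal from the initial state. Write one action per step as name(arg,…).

1. drop(a,a)  →  {clear(a), clear(b), clear(c), linked(a), marked(a), marked(c), near(c)}
2. drop(a,b)  →  {clear(a), clear(b), clear(c), linked(a), linked(b), marked(a), marked(c), near(c)}
3. grab(b)  →  {clear(a), clear(b), clear(c), linked(a), linked(b), marked(a), marked(b), marked(c), near(b), near(c)}

drop(a,a); drop(a,b); grab(b)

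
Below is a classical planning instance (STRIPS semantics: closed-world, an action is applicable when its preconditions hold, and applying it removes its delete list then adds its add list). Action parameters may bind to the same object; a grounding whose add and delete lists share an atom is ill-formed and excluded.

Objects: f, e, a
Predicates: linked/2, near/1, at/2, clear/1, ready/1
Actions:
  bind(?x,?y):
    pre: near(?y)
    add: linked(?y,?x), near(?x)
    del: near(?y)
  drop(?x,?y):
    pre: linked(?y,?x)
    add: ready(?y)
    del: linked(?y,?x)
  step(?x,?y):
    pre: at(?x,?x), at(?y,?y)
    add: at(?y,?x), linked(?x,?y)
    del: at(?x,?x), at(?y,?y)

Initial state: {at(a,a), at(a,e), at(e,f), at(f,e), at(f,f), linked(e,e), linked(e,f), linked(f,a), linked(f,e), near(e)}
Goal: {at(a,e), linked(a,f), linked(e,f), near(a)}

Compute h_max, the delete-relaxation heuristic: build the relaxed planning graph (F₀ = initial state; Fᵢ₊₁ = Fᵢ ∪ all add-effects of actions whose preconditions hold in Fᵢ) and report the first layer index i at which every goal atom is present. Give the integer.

F0 = init (10 atoms)
F1 = F0 ∪ {at(a,f), at(f,a), linked(a,f), linked(e,a), near(a), near(f), ready(e), ready(f)}  (18 atoms)
goal ⊆ F1  ⇒  h_max = 1

1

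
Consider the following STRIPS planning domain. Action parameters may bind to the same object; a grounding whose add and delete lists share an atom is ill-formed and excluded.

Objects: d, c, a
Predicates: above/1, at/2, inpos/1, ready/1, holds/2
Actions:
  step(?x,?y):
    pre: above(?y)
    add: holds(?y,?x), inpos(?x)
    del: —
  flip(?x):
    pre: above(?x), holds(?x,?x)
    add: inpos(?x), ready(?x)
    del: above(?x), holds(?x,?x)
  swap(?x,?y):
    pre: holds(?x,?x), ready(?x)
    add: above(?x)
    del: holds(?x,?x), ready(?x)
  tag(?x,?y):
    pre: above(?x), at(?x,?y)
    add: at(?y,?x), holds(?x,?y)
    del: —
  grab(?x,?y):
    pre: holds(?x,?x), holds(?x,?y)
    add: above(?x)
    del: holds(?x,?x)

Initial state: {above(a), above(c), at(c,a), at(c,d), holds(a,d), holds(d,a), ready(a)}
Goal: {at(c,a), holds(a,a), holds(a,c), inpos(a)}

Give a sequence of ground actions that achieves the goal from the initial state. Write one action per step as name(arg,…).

step(c,a); step(a,a)

1. step(c,a)  →  {above(a), above(c), at(c,a), at(c,d), holds(a,c), holds(a,d), holds(d,a), inpos(c), ready(a)}
2. step(a,a)  →  {above(a), above(c), at(c,a), at(c,d), holds(a,a), holds(a,c), holds(a,d), holds(d,a), inpos(a), inpos(c), ready(a)}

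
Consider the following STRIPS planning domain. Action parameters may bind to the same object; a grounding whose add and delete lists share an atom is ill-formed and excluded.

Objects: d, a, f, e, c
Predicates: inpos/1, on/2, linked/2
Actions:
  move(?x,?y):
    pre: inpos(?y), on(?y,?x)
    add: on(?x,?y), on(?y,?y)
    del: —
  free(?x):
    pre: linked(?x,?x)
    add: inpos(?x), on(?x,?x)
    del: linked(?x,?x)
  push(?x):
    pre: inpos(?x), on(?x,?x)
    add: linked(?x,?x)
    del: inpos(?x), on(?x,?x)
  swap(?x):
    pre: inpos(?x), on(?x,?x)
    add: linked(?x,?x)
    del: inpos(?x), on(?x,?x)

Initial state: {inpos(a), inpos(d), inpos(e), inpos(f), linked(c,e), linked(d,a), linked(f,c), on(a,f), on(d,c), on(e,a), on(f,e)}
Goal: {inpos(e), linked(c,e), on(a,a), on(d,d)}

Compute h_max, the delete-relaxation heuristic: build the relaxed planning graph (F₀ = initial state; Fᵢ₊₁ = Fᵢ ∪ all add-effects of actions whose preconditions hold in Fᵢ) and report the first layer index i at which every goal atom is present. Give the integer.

F0 = init (11 atoms)
F1 = F0 ∪ {on(a,a), on(a,e), on(c,d), on(d,d), on(e,e), on(e,f), on(f,a), on(f,f)}  (19 atoms)
goal ⊆ F1  ⇒  h_max = 1

1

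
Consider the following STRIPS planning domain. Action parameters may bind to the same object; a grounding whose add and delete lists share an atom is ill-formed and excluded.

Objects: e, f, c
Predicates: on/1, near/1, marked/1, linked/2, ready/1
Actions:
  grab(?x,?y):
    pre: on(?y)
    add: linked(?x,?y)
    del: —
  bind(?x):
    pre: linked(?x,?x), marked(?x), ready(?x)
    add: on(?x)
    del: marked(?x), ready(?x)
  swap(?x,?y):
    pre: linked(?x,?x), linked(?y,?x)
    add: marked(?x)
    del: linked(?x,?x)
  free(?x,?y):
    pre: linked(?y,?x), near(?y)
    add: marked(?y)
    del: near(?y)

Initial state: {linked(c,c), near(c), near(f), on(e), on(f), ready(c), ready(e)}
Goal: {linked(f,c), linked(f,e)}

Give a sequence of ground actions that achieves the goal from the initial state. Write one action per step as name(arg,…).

1. grab(f,e)  →  {linked(c,c), linked(f,e), near(c), near(f), on(e), on(f), ready(c), ready(e)}
2. free(c,c)  →  {linked(c,c), linked(f,e), marked(c), near(f), on(e), on(f), ready(c), ready(e)}
3. bind(c)  →  {linked(c,c), linked(f,e), near(f), on(c), on(e), on(f), ready(e)}
4. grab(f,c)  →  {linked(c,c), linked(f,c), linked(f,e), near(f), on(c), on(e), on(f), ready(e)}

grab(f,e); free(c,c); bind(c); grab(f,c)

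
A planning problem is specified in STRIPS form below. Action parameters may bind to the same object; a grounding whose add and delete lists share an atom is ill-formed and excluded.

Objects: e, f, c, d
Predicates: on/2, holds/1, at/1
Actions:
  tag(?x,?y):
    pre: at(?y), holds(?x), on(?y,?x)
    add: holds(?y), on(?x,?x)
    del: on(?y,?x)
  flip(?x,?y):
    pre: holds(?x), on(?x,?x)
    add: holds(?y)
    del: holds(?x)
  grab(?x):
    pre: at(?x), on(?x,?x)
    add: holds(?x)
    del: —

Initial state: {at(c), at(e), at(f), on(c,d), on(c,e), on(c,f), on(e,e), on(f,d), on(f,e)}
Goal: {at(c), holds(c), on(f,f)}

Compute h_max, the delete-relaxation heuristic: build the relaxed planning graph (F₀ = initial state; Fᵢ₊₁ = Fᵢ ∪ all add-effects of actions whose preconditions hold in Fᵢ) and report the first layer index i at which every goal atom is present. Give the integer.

F0 = init (9 atoms)
F1 = F0 ∪ {holds(e)}  (10 atoms)
F2 = F1 ∪ {holds(c), holds(d), holds(f)}  (13 atoms)
F3 = F2 ∪ {on(d,d), on(f,f)}  (15 atoms)
goal ⊆ F3  ⇒  h_max = 3

3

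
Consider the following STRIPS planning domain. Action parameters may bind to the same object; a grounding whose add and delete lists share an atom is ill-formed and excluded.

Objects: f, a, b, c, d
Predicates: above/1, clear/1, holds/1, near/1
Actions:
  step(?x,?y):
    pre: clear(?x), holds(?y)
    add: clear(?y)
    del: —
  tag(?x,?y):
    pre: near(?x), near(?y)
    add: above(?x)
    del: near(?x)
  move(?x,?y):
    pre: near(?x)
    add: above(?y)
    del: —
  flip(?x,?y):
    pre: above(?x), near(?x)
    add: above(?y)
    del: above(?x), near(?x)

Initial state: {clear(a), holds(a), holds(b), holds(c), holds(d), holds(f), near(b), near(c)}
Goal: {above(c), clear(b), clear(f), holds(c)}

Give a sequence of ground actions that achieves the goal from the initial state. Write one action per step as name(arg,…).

step(a,f); step(f,b); tag(c,b)

1. step(a,f)  →  {clear(a), clear(f), holds(a), holds(b), holds(c), holds(d), holds(f), near(b), near(c)}
2. step(f,b)  →  {clear(a), clear(b), clear(f), holds(a), holds(b), holds(c), holds(d), holds(f), near(b), near(c)}
3. tag(c,b)  →  {above(c), clear(a), clear(b), clear(f), holds(a), holds(b), holds(c), holds(d), holds(f), near(b)}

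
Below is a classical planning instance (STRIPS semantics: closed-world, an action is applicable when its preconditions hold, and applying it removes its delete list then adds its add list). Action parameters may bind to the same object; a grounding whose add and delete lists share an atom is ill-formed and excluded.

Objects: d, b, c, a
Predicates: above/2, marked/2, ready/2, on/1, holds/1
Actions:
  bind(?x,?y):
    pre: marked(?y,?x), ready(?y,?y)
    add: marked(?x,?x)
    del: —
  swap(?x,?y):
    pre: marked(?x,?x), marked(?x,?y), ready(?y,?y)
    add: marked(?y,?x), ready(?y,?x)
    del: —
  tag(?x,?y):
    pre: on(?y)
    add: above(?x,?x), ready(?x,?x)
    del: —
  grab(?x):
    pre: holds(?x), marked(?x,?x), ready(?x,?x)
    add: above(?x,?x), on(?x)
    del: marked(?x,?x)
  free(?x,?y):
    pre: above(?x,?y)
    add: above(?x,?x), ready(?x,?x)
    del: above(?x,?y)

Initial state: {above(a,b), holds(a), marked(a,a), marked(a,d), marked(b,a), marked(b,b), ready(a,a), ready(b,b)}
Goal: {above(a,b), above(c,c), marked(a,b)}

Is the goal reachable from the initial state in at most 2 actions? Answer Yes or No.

1. swap(b,a)  →  {above(a,b), holds(a), marked(a,a), marked(a,b), marked(a,d), marked(b,a), marked(b,b), ready(a,a), ready(a,b), ready(b,b)}
2. grab(a)  →  {above(a,a), above(a,b), holds(a), marked(a,b), marked(a,d), marked(b,a), marked(b,b), on(a), ready(a,a), ready(a,b), ready(b,b)}
3. tag(c,a)  →  {above(a,a), above(a,b), above(c,c), holds(a), marked(a,b), marked(a,d), marked(b,a), marked(b,b), on(a), ready(a,a), ready(a,b), ready(b,b), ready(c,c)}
optimal plan length = 3; 3 > 2

No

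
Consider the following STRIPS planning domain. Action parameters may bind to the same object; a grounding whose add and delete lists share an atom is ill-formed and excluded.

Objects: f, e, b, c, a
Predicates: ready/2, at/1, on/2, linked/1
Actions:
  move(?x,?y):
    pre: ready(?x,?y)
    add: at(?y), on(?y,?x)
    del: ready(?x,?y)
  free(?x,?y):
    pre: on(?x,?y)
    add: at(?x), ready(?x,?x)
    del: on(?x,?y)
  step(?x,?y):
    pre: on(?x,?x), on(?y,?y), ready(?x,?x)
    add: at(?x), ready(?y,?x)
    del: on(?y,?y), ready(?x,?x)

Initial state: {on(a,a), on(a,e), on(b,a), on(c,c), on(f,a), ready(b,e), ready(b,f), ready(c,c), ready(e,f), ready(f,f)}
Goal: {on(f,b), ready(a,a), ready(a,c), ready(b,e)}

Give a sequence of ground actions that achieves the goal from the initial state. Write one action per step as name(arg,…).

1. move(b,f)  →  {at(f), on(a,a), on(a,e), on(b,a), on(c,c), on(f,a), on(f,b), ready(b,e), ready(c,c), ready(e,f), ready(f,f)}
2. free(a,e)  →  {at(a), at(f), on(a,a), on(b,a), on(c,c), on(f,a), on(f,b), ready(a,a), ready(b,e), ready(c,c), ready(e,f), ready(f,f)}
3. step(c,a)  →  {at(a), at(c), at(f), on(b,a), on(c,c), on(f,a), on(f,b), ready(a,a), ready(a,c), ready(b,e), ready(e,f), ready(f,f)}

move(b,f); free(a,e); step(c,a)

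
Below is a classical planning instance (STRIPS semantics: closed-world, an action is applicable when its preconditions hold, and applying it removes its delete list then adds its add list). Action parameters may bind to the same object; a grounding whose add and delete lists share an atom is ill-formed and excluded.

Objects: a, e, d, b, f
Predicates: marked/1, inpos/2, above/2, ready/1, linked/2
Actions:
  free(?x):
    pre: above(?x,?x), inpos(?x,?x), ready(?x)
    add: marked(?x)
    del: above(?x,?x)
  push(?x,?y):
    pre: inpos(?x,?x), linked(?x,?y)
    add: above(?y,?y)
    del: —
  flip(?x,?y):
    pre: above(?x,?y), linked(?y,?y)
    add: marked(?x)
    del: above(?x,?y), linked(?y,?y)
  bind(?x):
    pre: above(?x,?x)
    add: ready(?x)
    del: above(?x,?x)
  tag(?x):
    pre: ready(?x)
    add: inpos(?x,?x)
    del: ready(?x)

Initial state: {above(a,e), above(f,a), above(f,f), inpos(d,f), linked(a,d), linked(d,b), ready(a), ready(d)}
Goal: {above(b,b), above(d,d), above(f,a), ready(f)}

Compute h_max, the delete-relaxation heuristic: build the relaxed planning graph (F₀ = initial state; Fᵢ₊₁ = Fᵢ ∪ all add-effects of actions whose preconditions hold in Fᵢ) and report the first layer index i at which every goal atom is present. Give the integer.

F0 = init (8 atoms)
F1 = F0 ∪ {inpos(a,a), inpos(d,d), ready(f)}  (11 atoms)
F2 = F1 ∪ {above(b,b), above(d,d), inpos(f,f)}  (14 atoms)
goal ⊆ F2  ⇒  h_max = 2

2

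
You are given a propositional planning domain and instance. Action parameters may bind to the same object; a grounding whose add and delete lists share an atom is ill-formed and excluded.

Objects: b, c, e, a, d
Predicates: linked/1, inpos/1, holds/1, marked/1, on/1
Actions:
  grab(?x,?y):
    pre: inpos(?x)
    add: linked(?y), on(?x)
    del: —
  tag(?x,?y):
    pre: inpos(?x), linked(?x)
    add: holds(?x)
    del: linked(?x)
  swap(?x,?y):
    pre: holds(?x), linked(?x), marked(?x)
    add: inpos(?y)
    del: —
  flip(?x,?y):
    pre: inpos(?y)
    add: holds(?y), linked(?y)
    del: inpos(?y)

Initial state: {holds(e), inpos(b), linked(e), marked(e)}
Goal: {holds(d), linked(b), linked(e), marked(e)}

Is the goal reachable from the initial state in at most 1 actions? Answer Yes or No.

1. grab(b,b)  →  {holds(e), inpos(b), linked(b), linked(e), marked(e), on(b)}
2. swap(e,d)  →  {holds(e), inpos(b), inpos(d), linked(b), linked(e), marked(e), on(b)}
3. flip(b,d)  →  {holds(d), holds(e), inpos(b), linked(b), linked(d), linked(e), marked(e), on(b)}
optimal plan length = 3; 3 > 1

No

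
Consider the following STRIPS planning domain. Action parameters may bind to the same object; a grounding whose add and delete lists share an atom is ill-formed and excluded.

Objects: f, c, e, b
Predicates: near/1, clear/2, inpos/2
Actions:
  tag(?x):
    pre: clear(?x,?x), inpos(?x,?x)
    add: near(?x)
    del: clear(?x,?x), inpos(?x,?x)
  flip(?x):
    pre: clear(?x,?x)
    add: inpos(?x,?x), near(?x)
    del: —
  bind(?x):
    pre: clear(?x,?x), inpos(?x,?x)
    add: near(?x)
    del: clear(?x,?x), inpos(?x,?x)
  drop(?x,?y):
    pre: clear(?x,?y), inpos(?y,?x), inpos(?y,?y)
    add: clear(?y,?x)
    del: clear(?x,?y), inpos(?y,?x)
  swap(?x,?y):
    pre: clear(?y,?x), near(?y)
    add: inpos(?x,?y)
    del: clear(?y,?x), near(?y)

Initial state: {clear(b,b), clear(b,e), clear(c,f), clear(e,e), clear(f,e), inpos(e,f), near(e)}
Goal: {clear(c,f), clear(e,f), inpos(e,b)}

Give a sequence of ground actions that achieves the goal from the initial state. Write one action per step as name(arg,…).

flip(e); flip(b); drop(f,e); swap(e,b)

1. flip(e)  →  {clear(b,b), clear(b,e), clear(c,f), clear(e,e), clear(f,e), inpos(e,e), inpos(e,f), near(e)}
2. flip(b)  →  {clear(b,b), clear(b,e), clear(c,f), clear(e,e), clear(f,e), inpos(b,b), inpos(e,e), inpos(e,f), near(b), near(e)}
3. drop(f,e)  →  {clear(b,b), clear(b,e), clear(c,f), clear(e,e), clear(e,f), inpos(b,b), inpos(e,e), near(b), near(e)}
4. swap(e,b)  →  {clear(b,b), clear(c,f), clear(e,e), clear(e,f), inpos(b,b), inpos(e,b), inpos(e,e), near(e)}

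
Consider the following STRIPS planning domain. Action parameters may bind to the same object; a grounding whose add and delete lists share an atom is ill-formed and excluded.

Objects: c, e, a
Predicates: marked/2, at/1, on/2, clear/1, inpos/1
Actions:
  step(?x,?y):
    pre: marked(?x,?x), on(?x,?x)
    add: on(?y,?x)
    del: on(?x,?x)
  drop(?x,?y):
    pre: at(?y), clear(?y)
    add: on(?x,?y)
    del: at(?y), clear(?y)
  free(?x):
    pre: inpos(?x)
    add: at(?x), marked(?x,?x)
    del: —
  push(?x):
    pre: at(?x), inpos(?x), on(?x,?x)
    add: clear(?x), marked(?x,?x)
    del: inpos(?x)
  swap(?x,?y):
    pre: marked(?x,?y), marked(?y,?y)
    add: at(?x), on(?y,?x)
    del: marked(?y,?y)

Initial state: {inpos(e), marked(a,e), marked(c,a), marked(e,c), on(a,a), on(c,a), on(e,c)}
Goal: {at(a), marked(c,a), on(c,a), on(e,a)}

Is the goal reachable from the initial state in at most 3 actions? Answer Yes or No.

Yes

1. free(e)  →  {at(e), inpos(e), marked(a,e), marked(c,a), marked(e,c), marked(e,e), on(a,a), on(c,a), on(e,c)}
2. swap(a,e)  →  {at(a), at(e), inpos(e), marked(a,e), marked(c,a), marked(e,c), on(a,a), on(c,a), on(e,a), on(e,c)}
optimal plan length = 2; 2 ≤ 3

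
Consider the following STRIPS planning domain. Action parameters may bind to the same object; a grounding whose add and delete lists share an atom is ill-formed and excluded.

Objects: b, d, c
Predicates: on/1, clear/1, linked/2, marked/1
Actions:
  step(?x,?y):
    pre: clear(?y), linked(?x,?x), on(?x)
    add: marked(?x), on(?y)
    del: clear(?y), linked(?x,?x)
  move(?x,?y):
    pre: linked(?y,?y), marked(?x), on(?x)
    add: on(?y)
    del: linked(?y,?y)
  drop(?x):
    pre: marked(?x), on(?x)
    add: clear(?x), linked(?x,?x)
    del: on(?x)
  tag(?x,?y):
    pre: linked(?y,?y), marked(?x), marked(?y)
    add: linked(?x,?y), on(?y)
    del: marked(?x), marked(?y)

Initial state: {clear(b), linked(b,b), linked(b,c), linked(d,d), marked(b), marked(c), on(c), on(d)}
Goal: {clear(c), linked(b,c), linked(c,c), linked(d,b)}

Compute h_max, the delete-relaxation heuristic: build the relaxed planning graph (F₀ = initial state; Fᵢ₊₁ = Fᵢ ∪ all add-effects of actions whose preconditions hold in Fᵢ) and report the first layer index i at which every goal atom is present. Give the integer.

F0 = init (8 atoms)
F1 = F0 ∪ {clear(c), linked(c,b), linked(c,c), marked(d), on(b)}  (13 atoms)
F2 = F1 ∪ {clear(d), linked(b,d), linked(c,d), linked(d,b), linked(d,c)}  (18 atoms)
goal ⊆ F2  ⇒  h_max = 2

2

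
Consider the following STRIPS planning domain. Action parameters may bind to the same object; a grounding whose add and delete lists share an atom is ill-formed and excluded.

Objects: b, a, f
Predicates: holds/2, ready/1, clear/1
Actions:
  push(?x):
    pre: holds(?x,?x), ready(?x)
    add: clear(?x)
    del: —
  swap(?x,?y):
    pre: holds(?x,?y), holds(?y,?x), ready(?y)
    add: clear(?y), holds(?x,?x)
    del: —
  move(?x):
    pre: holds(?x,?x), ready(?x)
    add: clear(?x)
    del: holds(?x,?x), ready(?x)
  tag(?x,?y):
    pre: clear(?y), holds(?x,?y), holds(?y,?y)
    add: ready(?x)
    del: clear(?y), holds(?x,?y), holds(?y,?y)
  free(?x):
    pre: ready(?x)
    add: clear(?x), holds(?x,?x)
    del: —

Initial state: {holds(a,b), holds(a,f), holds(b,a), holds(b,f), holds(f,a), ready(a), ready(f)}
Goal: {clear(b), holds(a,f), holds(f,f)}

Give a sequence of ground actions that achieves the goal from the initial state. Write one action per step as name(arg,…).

1. swap(a,f)  →  {clear(f), holds(a,a), holds(a,b), holds(a,f), holds(b,a), holds(b,f), holds(f,a), ready(a), ready(f)}
2. swap(f,a)  →  {clear(a), clear(f), holds(a,a), holds(a,b), holds(a,f), holds(b,a), holds(b,f), holds(f,a), holds(f,f), ready(a), ready(f)}
3. tag(b,a)  →  {clear(f), holds(a,b), holds(a,f), holds(b,f), holds(f,a), holds(f,f), ready(a), ready(b), ready(f)}
4. free(b)  →  {clear(b), clear(f), holds(a,b), holds(a,f), holds(b,b), holds(b,f), holds(f,a), holds(f,f), ready(a), ready(b), ready(f)}

swap(a,f); swap(f,a); tag(b,a); free(b)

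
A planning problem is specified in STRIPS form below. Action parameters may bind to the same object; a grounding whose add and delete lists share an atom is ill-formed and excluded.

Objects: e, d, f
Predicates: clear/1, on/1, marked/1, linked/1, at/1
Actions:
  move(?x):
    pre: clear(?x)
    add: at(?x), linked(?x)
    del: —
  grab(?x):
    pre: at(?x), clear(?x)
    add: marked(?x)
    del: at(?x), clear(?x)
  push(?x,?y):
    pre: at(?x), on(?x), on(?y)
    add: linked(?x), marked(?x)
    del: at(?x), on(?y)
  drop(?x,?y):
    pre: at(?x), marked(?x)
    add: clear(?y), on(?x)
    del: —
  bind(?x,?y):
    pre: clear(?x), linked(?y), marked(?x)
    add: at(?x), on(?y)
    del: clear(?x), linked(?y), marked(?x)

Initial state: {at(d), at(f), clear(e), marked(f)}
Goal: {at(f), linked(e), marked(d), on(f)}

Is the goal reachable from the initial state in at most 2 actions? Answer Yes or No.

1. move(e)  →  {at(d), at(e), at(f), clear(e), linked(e), marked(f)}
2. drop(f,d)  →  {at(d), at(e), at(f), clear(d), clear(e), linked(e), marked(f), on(f)}
3. grab(d)  →  {at(e), at(f), clear(e), linked(e), marked(d), marked(f), on(f)}
optimal plan length = 3; 3 > 2

No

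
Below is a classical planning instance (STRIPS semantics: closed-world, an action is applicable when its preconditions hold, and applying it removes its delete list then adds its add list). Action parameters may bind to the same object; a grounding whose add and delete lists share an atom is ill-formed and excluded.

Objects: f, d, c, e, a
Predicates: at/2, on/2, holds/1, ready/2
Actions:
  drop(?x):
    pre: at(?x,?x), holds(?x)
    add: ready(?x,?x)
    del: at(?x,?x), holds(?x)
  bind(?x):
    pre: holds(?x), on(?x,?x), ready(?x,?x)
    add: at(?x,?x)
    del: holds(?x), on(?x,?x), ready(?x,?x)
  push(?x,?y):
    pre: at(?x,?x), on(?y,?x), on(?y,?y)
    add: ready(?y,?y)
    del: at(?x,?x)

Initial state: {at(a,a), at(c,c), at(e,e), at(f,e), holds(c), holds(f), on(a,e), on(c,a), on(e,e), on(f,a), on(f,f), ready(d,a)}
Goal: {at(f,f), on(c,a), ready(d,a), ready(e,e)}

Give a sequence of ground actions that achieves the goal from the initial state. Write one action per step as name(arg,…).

1. push(e,e)  →  {at(a,a), at(c,c), at(f,e), holds(c), holds(f), on(a,e), on(c,a), on(e,e), on(f,a), on(f,f), ready(d,a), ready(e,e)}
2. push(a,f)  →  {at(c,c), at(f,e), holds(c), holds(f), on(a,e), on(c,a), on(e,e), on(f,a), on(f,f), ready(d,a), ready(e,e), ready(f,f)}
3. bind(f)  →  {at(c,c), at(f,e), at(f,f), holds(c), on(a,e), on(c,a), on(e,e), on(f,a), ready(d,a), ready(e,e)}

push(e,e); push(a,f); bind(f)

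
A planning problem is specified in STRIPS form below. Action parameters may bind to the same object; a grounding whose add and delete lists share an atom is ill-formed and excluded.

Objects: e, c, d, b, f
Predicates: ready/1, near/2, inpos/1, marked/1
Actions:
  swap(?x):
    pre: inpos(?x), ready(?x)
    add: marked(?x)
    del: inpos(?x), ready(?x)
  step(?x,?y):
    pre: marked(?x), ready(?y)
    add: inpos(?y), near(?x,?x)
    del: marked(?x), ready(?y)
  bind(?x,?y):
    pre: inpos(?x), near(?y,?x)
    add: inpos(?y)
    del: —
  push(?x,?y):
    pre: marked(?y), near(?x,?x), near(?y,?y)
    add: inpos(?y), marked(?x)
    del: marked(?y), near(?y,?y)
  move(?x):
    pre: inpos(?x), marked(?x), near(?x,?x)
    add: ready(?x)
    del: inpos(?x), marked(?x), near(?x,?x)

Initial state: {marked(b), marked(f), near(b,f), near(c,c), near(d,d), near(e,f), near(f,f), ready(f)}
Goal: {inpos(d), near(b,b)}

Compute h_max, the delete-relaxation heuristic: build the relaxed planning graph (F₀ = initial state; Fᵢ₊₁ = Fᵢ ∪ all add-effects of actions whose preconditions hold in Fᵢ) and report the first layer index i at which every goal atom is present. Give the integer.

F0 = init (8 atoms)
F1 = F0 ∪ {inpos(f), marked(c), marked(d), near(b,b)}  (12 atoms)
F2 = F1 ∪ {inpos(b), inpos(c), inpos(d), inpos(e)}  (16 atoms)
goal ⊆ F2  ⇒  h_max = 2

2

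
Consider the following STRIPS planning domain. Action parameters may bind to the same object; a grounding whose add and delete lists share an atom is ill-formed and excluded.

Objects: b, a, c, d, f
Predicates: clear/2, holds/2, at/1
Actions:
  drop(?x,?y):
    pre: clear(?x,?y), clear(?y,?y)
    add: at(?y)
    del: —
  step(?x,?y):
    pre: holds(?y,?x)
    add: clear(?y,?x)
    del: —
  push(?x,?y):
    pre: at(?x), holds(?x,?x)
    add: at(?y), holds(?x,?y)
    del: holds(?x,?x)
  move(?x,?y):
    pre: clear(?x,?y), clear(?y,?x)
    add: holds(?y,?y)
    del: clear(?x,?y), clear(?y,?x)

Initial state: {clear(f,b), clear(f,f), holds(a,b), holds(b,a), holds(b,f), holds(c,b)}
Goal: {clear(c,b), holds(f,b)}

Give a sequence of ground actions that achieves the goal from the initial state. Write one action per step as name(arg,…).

drop(f,f); step(b,c); move(f,f); push(f,b)

1. drop(f,f)  →  {at(f), clear(f,b), clear(f,f), holds(a,b), holds(b,a), holds(b,f), holds(c,b)}
2. step(b,c)  →  {at(f), clear(c,b), clear(f,b), clear(f,f), holds(a,b), holds(b,a), holds(b,f), holds(c,b)}
3. move(f,f)  →  {at(f), clear(c,b), clear(f,b), holds(a,b), holds(b,a), holds(b,f), holds(c,b), holds(f,f)}
4. push(f,b)  →  {at(b), at(f), clear(c,b), clear(f,b), holds(a,b), holds(b,a), holds(b,f), holds(c,b), holds(f,b)}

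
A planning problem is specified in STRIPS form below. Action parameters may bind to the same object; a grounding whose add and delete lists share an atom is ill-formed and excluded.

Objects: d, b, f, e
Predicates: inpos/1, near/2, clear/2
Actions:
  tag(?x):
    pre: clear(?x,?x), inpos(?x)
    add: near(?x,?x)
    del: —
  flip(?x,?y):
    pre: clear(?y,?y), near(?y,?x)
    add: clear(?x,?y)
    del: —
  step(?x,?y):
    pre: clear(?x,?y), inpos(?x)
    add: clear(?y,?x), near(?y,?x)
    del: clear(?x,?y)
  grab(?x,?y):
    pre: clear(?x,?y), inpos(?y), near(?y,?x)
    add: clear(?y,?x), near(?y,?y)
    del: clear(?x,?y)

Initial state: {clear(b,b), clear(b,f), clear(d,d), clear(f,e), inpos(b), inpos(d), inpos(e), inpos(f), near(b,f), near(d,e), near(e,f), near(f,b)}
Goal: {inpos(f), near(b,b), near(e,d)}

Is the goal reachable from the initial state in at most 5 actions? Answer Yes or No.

1. tag(b)  →  {clear(b,b), clear(b,f), clear(d,d), clear(f,e), inpos(b), inpos(d), inpos(e), inpos(f), near(b,b), near(b,f), near(d,e), near(e,f), near(f,b)}
2. flip(e,d)  →  {clear(b,b), clear(b,f), clear(d,d), clear(e,d), clear(f,e), inpos(b), inpos(d), inpos(e), inpos(f), near(b,b), near(b,f), near(d,e), near(e,f), near(f,b)}
3. step(e,d)  →  {clear(b,b), clear(b,f), clear(d,d), clear(d,e), clear(f,e), inpos(b), inpos(d), inpos(e), inpos(f), near(b,b), near(b,f), near(d,e), near(e,f), near(f,b)}
4. step(d,e)  →  {clear(b,b), clear(b,f), clear(d,d), clear(e,d), clear(f,e), inpos(b), inpos(d), inpos(e), inpos(f), near(b,b), near(b,f), near(d,e), near(e,d), near(e,f), near(f,b)}
optimal plan length = 4; 4 ≤ 5

Yes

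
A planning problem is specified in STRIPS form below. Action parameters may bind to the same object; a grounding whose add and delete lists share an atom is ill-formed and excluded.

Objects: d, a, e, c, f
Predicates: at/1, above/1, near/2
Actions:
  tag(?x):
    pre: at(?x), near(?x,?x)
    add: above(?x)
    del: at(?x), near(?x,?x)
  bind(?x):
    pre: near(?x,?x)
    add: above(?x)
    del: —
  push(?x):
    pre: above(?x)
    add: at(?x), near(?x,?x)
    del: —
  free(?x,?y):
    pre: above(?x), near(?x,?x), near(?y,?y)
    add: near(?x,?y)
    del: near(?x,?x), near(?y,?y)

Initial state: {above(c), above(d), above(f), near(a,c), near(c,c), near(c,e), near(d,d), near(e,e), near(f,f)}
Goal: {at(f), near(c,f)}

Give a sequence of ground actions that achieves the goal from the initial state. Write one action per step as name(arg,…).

push(f); free(c,f)

1. push(f)  →  {above(c), above(d), above(f), at(f), near(a,c), near(c,c), near(c,e), near(d,d), near(e,e), near(f,f)}
2. free(c,f)  →  {above(c), above(d), above(f), at(f), near(a,c), near(c,e), near(c,f), near(d,d), near(e,e)}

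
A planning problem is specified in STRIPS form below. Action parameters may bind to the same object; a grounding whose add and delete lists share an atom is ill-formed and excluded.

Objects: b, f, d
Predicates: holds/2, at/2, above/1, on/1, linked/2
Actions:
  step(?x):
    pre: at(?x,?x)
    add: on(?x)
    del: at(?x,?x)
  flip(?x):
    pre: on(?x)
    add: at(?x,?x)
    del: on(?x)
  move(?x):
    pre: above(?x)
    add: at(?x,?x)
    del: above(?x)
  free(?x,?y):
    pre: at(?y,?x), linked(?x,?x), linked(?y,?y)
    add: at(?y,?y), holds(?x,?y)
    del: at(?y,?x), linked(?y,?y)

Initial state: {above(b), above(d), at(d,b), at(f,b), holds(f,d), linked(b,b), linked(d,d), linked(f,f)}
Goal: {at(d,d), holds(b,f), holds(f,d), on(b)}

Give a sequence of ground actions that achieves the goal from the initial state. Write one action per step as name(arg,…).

move(b); step(b); move(d); free(b,f)

1. move(b)  →  {above(d), at(b,b), at(d,b), at(f,b), holds(f,d), linked(b,b), linked(d,d), linked(f,f)}
2. step(b)  →  {above(d), at(d,b), at(f,b), holds(f,d), linked(b,b), linked(d,d), linked(f,f), on(b)}
3. move(d)  →  {at(d,b), at(d,d), at(f,b), holds(f,d), linked(b,b), linked(d,d), linked(f,f), on(b)}
4. free(b,f)  →  {at(d,b), at(d,d), at(f,f), holds(b,f), holds(f,d), linked(b,b), linked(d,d), on(b)}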